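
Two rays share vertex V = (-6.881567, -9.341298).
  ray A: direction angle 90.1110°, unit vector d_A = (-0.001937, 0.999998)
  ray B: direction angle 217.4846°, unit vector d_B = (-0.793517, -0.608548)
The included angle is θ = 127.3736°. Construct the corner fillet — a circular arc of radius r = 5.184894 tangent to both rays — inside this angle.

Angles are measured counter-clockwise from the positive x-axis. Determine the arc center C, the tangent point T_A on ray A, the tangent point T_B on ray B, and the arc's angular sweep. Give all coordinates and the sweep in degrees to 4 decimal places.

bisector direction at 153.7978° = (-0.897241,0.441540)
center distance |VC| = r/sin(θ/2) = 5.184894/sin(63.6868°) = 5.784231
C = V + |VC|·bis = (-12.0714,-6.7873)
T_A = V + ((C−V)·d_A)·d_A = V + 2.5640·d_A = (-6.8865,-6.7773)
T_B = V + ((C−V)·d_B)·d_B = V + 2.5640·d_B = (-8.9162,-10.9016)
sweep = 180° − θ = 52.6264°

center=(-12.0714,-6.7873) T_A=(-6.8865,-6.7773) T_B=(-8.9162,-10.9016) sweep=52.6264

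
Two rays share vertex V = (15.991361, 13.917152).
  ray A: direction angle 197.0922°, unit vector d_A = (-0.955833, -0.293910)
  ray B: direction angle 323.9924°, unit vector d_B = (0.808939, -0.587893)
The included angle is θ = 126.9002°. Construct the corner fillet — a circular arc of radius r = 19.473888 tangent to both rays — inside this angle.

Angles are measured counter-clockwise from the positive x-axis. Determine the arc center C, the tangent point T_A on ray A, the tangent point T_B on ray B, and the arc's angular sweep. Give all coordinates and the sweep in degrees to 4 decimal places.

center=(12.4142,-7.5565) T_A=(6.6906,11.0573) T_B=(23.8627,8.1967) sweep=53.0998

bisector direction at 260.5423° = (-0.164319,-0.986407)
center distance |VC| = r/sin(θ/2) = 19.473888/sin(63.4501°) = 21.769591
C = V + |VC|·bis = (12.4142,-7.5565)
T_A = V + ((C−V)·d_A)·d_A = V + 9.7305·d_A = (6.6906,11.0573)
T_B = V + ((C−V)·d_B)·d_B = V + 9.7305·d_B = (23.8627,8.1967)
sweep = 180° − θ = 53.0998°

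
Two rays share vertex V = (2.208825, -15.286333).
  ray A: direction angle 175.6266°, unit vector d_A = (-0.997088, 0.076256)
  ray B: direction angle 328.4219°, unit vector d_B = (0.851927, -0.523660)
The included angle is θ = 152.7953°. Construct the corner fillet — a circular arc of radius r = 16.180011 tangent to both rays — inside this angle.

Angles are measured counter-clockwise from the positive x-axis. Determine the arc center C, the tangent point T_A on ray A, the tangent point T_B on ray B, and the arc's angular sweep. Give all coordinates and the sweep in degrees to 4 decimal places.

center=(-2.9287,-31.1207) T_A=(-1.6948,-14.9878) T_B=(5.5442,-17.3365) sweep=27.2047

bisector direction at 252.0242° = (-0.308614,-0.951187)
center distance |VC| = r/sin(θ/2) = 16.180011/sin(76.3976°) = 16.646935
C = V + |VC|·bis = (-2.9287,-31.1207)
T_A = V + ((C−V)·d_A)·d_A = V + 3.9151·d_A = (-1.6948,-14.9878)
T_B = V + ((C−V)·d_B)·d_B = V + 3.9151·d_B = (5.5442,-17.3365)
sweep = 180° − θ = 27.2047°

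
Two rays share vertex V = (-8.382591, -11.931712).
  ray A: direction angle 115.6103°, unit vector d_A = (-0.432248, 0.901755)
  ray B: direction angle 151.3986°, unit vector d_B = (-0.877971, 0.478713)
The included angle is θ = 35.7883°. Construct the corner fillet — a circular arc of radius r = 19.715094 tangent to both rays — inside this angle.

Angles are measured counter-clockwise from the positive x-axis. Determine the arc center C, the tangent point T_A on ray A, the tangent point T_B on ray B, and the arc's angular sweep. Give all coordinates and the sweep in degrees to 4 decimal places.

bisector direction at 133.5044° = (-0.688411,0.725321)
center distance |VC| = r/sin(θ/2) = 19.715094/sin(17.8941°) = 64.164320
C = V + |VC|·bis = (-52.5540,34.6080)
T_A = V + ((C−V)·d_A)·d_A = V + 61.0604·d_A = (-34.7758,43.1298)
T_B = V + ((C−V)·d_B)·d_B = V + 61.0604·d_B = (-61.9919,17.2987)
sweep = 180° − θ = 144.2117°

center=(-52.5540,34.6080) T_A=(-34.7758,43.1298) T_B=(-61.9919,17.2987) sweep=144.2117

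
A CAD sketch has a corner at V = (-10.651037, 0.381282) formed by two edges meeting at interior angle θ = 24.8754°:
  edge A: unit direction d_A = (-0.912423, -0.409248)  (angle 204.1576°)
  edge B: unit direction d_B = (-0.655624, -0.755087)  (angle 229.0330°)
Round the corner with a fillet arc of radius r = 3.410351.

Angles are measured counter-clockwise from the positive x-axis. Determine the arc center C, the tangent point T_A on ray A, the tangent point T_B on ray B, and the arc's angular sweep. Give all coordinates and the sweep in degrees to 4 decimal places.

bisector direction at 216.5953° = (-0.802866,-0.596159)
center distance |VC| = r/sin(θ/2) = 3.410351/sin(12.4377°) = 15.834265
C = V + |VC|·bis = (-23.3638,-9.0585)
T_A = V + ((C−V)·d_A)·d_A = V + 15.4626·d_A = (-24.7595,-5.9468)
T_B = V + ((C−V)·d_B)·d_B = V + 15.4626·d_B = (-20.7887,-11.2944)
sweep = 180° − θ = 155.1246°

center=(-23.3638,-9.0585) T_A=(-24.7595,-5.9468) T_B=(-20.7887,-11.2944) sweep=155.1246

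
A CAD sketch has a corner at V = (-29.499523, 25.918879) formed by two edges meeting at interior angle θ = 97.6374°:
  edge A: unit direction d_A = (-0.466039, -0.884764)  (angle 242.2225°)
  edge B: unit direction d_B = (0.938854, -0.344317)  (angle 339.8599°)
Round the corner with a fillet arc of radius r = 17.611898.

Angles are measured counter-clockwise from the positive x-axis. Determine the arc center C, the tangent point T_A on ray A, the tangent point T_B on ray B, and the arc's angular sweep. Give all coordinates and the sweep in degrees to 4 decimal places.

center=(-21.0978,4.0787) T_A=(-36.6802,12.2865) T_B=(-15.0338,20.6137) sweep=82.3626

bisector direction at 291.0412° = (0.359039,-0.933322)
center distance |VC| = r/sin(θ/2) = 17.611898/sin(48.8187°) = 23.400478
C = V + |VC|·bis = (-21.0978,4.0787)
T_A = V + ((C−V)·d_A)·d_A = V + 15.4079·d_A = (-36.6802,12.2865)
T_B = V + ((C−V)·d_B)·d_B = V + 15.4079·d_B = (-15.0338,20.6137)
sweep = 180° − θ = 82.3626°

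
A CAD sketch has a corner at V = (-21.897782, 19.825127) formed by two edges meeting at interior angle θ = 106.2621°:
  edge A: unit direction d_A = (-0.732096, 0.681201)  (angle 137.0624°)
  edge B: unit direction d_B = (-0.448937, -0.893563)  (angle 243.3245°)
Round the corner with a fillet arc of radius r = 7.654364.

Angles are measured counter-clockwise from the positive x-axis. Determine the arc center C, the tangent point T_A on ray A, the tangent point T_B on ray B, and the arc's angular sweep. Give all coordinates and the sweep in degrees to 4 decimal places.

bisector direction at 190.1935° = (-0.984216,-0.176972)
center distance |VC| = r/sin(θ/2) = 7.654364/sin(53.1311°) = 9.567836
C = V + |VC|·bis = (-31.3146,18.1319)
T_A = V + ((C−V)·d_A)·d_A = V + 5.7406·d_A = (-26.1004,23.7356)
T_B = V + ((C−V)·d_B)·d_B = V + 5.7406·d_B = (-24.4749,14.6956)
sweep = 180° − θ = 73.7379°

center=(-31.3146,18.1319) T_A=(-26.1004,23.7356) T_B=(-24.4749,14.6956) sweep=73.7379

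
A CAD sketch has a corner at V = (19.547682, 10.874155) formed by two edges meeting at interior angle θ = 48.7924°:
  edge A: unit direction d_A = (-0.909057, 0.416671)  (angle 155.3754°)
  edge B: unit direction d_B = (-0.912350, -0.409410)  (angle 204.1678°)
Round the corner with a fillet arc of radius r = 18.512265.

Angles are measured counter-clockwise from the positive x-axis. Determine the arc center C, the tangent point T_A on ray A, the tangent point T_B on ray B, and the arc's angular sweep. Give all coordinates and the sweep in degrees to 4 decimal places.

center=(-25.2711,11.0528) T_A=(-17.5575,27.8815) T_B=(-17.6920,-5.8369) sweep=131.2076

bisector direction at 179.7716° = (-0.999992,0.003986)
center distance |VC| = r/sin(θ/2) = 18.512265/sin(24.3962°) = 44.819108
C = V + |VC|·bis = (-25.2711,11.0528)
T_A = V + ((C−V)·d_A)·d_A = V + 40.8173·d_A = (-17.5575,27.8815)
T_B = V + ((C−V)·d_B)·d_B = V + 40.8173·d_B = (-17.6920,-5.8369)
sweep = 180° − θ = 131.2076°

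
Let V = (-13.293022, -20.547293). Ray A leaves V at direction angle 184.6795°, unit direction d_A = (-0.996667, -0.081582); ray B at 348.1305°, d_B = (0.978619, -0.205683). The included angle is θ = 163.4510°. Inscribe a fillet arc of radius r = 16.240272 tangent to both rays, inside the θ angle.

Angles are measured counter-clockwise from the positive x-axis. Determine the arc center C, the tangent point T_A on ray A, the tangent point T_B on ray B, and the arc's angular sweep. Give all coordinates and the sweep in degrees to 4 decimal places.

bisector direction at 266.4050° = (-0.062703,-0.998032)
center distance |VC| = r/sin(θ/2) = 16.240272/sin(81.7255°) = 16.411113
C = V + |VC|·bis = (-14.3221,-36.9261)
T_A = V + ((C−V)·d_A)·d_A = V + 2.3618·d_A = (-15.6470,-20.7400)
T_B = V + ((C−V)·d_B)·d_B = V + 2.3618·d_B = (-10.9817,-21.0331)
sweep = 180° − θ = 16.5490°

center=(-14.3221,-36.9261) T_A=(-15.6470,-20.7400) T_B=(-10.9817,-21.0331) sweep=16.5490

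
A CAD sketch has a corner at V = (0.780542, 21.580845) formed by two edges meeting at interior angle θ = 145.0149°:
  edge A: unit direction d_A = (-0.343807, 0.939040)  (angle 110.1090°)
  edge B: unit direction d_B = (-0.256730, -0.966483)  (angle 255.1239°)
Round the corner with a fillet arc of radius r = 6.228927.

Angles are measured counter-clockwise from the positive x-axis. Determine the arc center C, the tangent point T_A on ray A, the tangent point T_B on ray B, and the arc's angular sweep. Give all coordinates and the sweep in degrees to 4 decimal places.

bisector direction at 182.6164° = (-0.998958,-0.045650)
center distance |VC| = r/sin(θ/2) = 6.228927/sin(72.5075°) = 6.530944
C = V + |VC|·bis = (-5.7436,21.2827)
T_A = V + ((C−V)·d_A)·d_A = V + 1.9631·d_A = (0.1056,23.4243)
T_B = V + ((C−V)·d_B)·d_B = V + 1.9631·d_B = (0.2766,19.6836)
sweep = 180° − θ = 34.9851°

center=(-5.7436,21.2827) T_A=(0.1056,23.4243) T_B=(0.2766,19.6836) sweep=34.9851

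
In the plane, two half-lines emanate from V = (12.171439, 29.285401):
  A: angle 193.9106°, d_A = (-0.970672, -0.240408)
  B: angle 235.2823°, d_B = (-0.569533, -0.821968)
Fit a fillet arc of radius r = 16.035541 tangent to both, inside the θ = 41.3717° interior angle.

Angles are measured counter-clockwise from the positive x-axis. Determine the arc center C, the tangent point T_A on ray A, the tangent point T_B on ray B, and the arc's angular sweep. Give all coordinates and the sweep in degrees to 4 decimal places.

bisector direction at 214.5964° = (-0.823172,-0.567793)
center distance |VC| = r/sin(θ/2) = 16.035541/sin(20.6858°) = 45.395108
C = V + |VC|·bis = (-25.1965,3.5104)
T_A = V + ((C−V)·d_A)·d_A = V + 42.4685·d_A = (-29.0516,19.0756)
T_B = V + ((C−V)·d_B)·d_B = V + 42.4685·d_B = (-12.0158,-5.6224)
sweep = 180° − θ = 138.6283°

center=(-25.1965,3.5104) T_A=(-29.0516,19.0756) T_B=(-12.0158,-5.6224) sweep=138.6283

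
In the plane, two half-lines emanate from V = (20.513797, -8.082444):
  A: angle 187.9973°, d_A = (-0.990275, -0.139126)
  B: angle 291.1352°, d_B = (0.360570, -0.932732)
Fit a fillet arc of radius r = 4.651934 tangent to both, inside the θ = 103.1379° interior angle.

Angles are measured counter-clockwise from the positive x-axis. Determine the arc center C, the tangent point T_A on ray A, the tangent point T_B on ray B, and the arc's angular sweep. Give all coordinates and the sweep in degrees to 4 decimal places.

center=(17.5057,-13.2027) T_A=(16.8585,-8.5960) T_B=(21.8447,-11.5253) sweep=76.8621

bisector direction at 239.5662° = (-0.506542,-0.862215)
center distance |VC| = r/sin(θ/2) = 4.651934/sin(51.5690°) = 5.938462
C = V + |VC|·bis = (17.5057,-13.2027)
T_A = V + ((C−V)·d_A)·d_A = V + 3.6912·d_A = (16.8585,-8.5960)
T_B = V + ((C−V)·d_B)·d_B = V + 3.6912·d_B = (21.8447,-11.5253)
sweep = 180° − θ = 76.8621°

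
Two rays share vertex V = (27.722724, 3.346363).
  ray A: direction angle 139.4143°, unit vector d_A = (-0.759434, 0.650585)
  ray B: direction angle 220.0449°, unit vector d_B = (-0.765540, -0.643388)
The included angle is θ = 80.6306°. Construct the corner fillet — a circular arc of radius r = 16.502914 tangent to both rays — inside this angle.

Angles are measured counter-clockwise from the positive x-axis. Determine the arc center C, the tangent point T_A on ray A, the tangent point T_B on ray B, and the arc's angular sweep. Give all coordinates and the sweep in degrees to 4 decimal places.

center=(2.2159,3.4667) T_A=(12.9525,15.9996) T_B=(12.8337,-9.1669) sweep=99.3694

bisector direction at 179.7296° = (-0.999989,0.004719)
center distance |VC| = r/sin(θ/2) = 16.502914/sin(40.3153°) = 25.507082
C = V + |VC|·bis = (2.2159,3.4667)
T_A = V + ((C−V)·d_A)·d_A = V + 19.4490·d_A = (12.9525,15.9996)
T_B = V + ((C−V)·d_B)·d_B = V + 19.4490·d_B = (12.8337,-9.1669)
sweep = 180° − θ = 99.3694°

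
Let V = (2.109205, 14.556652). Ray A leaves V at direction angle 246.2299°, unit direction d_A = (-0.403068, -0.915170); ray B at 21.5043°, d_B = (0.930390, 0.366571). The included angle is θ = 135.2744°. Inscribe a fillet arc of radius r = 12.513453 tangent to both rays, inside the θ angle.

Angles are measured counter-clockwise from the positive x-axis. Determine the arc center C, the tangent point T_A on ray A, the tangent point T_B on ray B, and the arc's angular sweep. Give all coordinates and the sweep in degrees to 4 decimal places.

center=(11.4861,4.8014) T_A=(0.0341,9.8452) T_B=(6.8990,16.4438) sweep=44.7256

bisector direction at 313.8671° = (0.692988,-0.720949)
center distance |VC| = r/sin(θ/2) = 12.513453/sin(67.6372°) = 13.531082
C = V + |VC|·bis = (11.4861,4.8014)
T_A = V + ((C−V)·d_A)·d_A = V + 5.1482·d_A = (0.0341,9.8452)
T_B = V + ((C−V)·d_B)·d_B = V + 5.1482·d_B = (6.8990,16.4438)
sweep = 180° − θ = 44.7256°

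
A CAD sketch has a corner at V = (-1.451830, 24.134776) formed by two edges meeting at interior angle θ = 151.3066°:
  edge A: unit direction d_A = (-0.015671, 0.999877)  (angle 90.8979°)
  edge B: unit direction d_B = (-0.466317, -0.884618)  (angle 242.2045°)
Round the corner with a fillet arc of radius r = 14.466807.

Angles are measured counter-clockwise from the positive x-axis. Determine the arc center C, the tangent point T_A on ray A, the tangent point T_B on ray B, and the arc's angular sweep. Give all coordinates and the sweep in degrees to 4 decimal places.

bisector direction at 166.5512° = (-0.972578,0.232576)
center distance |VC| = r/sin(θ/2) = 14.466807/sin(75.6533°) = 14.932490
C = V + |VC|·bis = (-15.9748,27.6077)
T_A = V + ((C−V)·d_A)·d_A = V + 3.7001·d_A = (-1.5098,27.8344)
T_B = V + ((C−V)·d_B)·d_B = V + 3.7001·d_B = (-3.1773,20.8616)
sweep = 180° − θ = 28.6934°

center=(-15.9748,27.6077) T_A=(-1.5098,27.8344) T_B=(-3.1773,20.8616) sweep=28.6934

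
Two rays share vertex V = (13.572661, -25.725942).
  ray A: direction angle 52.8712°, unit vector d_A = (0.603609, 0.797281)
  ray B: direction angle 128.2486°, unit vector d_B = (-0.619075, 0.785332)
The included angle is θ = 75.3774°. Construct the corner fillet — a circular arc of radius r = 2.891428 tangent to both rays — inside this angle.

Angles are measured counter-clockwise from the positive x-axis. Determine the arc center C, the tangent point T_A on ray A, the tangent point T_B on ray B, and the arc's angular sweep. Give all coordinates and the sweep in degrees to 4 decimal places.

bisector direction at 90.5599° = (-0.009772,0.999952)
center distance |VC| = r/sin(θ/2) = 2.891428/sin(37.6887°) = 4.729416
C = V + |VC|·bis = (13.5264,-20.9968)
T_A = V + ((C−V)·d_A)·d_A = V + 3.7426·d_A = (15.8317,-22.7420)
T_B = V + ((C−V)·d_B)·d_B = V + 3.7426·d_B = (11.2557,-22.7868)
sweep = 180° − θ = 104.6226°

center=(13.5264,-20.9968) T_A=(15.8317,-22.7420) T_B=(11.2557,-22.7868) sweep=104.6226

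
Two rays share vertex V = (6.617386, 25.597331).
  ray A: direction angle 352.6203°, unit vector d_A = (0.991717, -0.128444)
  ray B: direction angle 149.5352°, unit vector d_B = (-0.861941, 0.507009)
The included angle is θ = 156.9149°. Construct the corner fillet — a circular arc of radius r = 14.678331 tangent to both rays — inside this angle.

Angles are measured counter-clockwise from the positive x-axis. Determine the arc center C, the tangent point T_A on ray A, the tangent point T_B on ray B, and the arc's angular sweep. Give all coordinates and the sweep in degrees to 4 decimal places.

bisector direction at 71.0778° = (0.324285,0.945959)
center distance |VC| = r/sin(θ/2) = 14.678331/sin(78.4574°) = 14.981307
C = V + |VC|·bis = (11.4756,39.7690)
T_A = V + ((C−V)·d_A)·d_A = V + 2.9977·d_A = (9.5902,25.2123)
T_B = V + ((C−V)·d_B)·d_B = V + 2.9977·d_B = (4.0336,27.1172)
sweep = 180° − θ = 23.0851°

center=(11.4756,39.7690) T_A=(9.5902,25.2123) T_B=(4.0336,27.1172) sweep=23.0851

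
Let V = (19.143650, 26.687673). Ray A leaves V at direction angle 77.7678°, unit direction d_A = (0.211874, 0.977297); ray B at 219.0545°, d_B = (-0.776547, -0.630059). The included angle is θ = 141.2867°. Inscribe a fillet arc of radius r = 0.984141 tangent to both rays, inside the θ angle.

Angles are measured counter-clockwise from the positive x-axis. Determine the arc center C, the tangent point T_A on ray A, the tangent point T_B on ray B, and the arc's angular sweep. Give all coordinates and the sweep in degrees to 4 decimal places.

bisector direction at 148.4111° = (-0.851829,0.523820)
center distance |VC| = r/sin(θ/2) = 0.984141/sin(70.6433°) = 1.043104
C = V + |VC|·bis = (18.2551,27.2341)
T_A = V + ((C−V)·d_A)·d_A = V + 0.3457·d_A = (19.2169,27.0256)
T_B = V + ((C−V)·d_B)·d_B = V + 0.3457·d_B = (18.8752,26.4698)
sweep = 180° − θ = 38.7133°

center=(18.2551,27.2341) T_A=(19.2169,27.0256) T_B=(18.8752,26.4698) sweep=38.7133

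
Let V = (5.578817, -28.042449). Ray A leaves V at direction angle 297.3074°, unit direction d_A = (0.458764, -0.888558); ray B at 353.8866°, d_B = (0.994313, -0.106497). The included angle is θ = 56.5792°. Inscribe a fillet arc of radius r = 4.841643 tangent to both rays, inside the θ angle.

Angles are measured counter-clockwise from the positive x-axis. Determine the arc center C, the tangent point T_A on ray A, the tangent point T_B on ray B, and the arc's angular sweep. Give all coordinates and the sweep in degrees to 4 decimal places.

center=(14.0079,-33.8146) T_A=(9.7058,-36.0358) T_B=(14.5235,-29.0005) sweep=123.4208

bisector direction at 325.5970° = (0.825084,-0.565010)
center distance |VC| = r/sin(θ/2) = 4.841643/sin(28.2896°) = 10.215980
C = V + |VC|·bis = (14.0079,-33.8146)
T_A = V + ((C−V)·d_A)·d_A = V + 8.9958·d_A = (9.7058,-36.0358)
T_B = V + ((C−V)·d_B)·d_B = V + 8.9958·d_B = (14.5235,-29.0005)
sweep = 180° − θ = 123.4208°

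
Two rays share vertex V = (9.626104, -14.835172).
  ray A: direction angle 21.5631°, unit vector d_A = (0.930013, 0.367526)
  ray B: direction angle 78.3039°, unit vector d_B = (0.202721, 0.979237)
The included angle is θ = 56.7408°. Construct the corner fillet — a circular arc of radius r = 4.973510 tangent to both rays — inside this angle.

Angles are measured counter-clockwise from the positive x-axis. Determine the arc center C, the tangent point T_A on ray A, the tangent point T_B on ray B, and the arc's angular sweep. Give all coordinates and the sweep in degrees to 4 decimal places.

bisector direction at 49.9335° = (0.643676,0.765298)
center distance |VC| = r/sin(θ/2) = 4.973510/sin(28.3704°) = 10.466808
C = V + |VC|·bis = (16.3633,-6.8249)
T_A = V + ((C−V)·d_A)·d_A = V + 9.2097·d_A = (18.1912,-11.4504)
T_B = V + ((C−V)·d_B)·d_B = V + 9.2097·d_B = (11.4931,-5.8167)
sweep = 180° − θ = 123.2592°

center=(16.3633,-6.8249) T_A=(18.1912,-11.4504) T_B=(11.4931,-5.8167) sweep=123.2592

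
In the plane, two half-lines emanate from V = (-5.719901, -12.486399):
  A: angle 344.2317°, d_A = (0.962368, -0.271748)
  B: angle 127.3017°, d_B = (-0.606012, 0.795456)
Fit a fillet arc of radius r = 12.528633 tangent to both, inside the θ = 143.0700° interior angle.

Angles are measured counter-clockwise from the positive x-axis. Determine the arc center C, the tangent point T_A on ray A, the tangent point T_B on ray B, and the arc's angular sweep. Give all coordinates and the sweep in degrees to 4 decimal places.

bisector direction at 55.7667° = (0.562564,0.826754)
center distance |VC| = r/sin(θ/2) = 12.528633/sin(71.5350°) = 13.208650
C = V + |VC|·bis = (1.7108,-1.5661)
T_A = V + ((C−V)·d_A)·d_A = V + 4.1835·d_A = (-1.6938,-13.6233)
T_B = V + ((C−V)·d_B)·d_B = V + 4.1835·d_B = (-8.2552,-9.1586)
sweep = 180° − θ = 36.9300°

center=(1.7108,-1.5661) T_A=(-1.6938,-13.6233) T_B=(-8.2552,-9.1586) sweep=36.9300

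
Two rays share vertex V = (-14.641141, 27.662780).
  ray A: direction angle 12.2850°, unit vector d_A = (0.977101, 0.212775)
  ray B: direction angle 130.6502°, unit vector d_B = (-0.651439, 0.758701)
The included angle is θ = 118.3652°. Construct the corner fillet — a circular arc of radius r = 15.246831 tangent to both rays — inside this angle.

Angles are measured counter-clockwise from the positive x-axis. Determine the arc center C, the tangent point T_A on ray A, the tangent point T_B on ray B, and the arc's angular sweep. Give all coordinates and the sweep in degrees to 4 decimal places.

bisector direction at 71.4676° = (0.317841,0.948144)
center distance |VC| = r/sin(θ/2) = 15.246831/sin(59.1826°) = 17.753556
C = V + |VC|·bis = (-8.9983,44.4957)
T_A = V + ((C−V)·d_A)·d_A = V + 9.0952·d_A = (-5.7542,29.5980)
T_B = V + ((C−V)·d_B)·d_B = V + 9.0952·d_B = (-20.5661,34.5633)
sweep = 180° − θ = 61.6348°

center=(-8.9983,44.4957) T_A=(-5.7542,29.5980) T_B=(-20.5661,34.5633) sweep=61.6348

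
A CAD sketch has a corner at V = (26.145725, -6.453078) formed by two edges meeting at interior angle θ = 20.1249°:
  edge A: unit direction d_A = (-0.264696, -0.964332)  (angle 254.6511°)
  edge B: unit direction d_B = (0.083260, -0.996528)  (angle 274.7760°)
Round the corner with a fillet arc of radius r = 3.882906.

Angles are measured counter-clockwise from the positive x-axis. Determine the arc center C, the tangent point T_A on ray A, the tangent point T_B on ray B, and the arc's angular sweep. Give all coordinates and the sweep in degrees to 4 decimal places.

bisector direction at 264.7135° = (-0.092135,-0.995747)
center distance |VC| = r/sin(θ/2) = 3.882906/sin(10.0625°) = 22.223405
C = V + |VC|·bis = (24.0982,-28.5820)
T_A = V + ((C−V)·d_A)·d_A = V + 21.8816·d_A = (20.3538,-27.5542)
T_B = V + ((C−V)·d_B)·d_B = V + 21.8816·d_B = (27.9676,-28.2587)
sweep = 180° − θ = 159.8751°

center=(24.0982,-28.5820) T_A=(20.3538,-27.5542) T_B=(27.9676,-28.2587) sweep=159.8751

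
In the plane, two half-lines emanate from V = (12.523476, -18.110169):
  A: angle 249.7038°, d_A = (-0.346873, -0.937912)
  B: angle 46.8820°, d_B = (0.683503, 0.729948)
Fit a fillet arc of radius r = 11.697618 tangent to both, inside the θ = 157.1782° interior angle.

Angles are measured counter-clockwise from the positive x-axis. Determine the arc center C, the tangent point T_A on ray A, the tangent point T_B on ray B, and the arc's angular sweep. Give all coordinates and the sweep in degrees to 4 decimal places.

bisector direction at 328.2929° = (0.850746,-0.525577)
center distance |VC| = r/sin(θ/2) = 11.697618/sin(78.5891°) = 11.933501
C = V + |VC|·bis = (22.6759,-24.3821)
T_A = V + ((C−V)·d_A)·d_A = V + 2.3610·d_A = (11.7045,-20.3246)
T_B = V + ((C−V)·d_B)·d_B = V + 2.3610·d_B = (14.1372,-16.3868)
sweep = 180° − θ = 22.8218°

center=(22.6759,-24.3821) T_A=(11.7045,-20.3246) T_B=(14.1372,-16.3868) sweep=22.8218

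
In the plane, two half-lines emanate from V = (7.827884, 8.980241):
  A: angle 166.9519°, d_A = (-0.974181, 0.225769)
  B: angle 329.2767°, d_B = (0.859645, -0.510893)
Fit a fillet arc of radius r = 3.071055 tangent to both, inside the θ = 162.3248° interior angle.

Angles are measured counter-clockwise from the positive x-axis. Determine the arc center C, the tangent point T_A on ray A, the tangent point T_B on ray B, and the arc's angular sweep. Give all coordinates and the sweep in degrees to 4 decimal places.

bisector direction at 248.1143° = (-0.372756,-0.927929)
center distance |VC| = r/sin(θ/2) = 3.071055/sin(81.1624°) = 3.107953
C = V + |VC|·bis = (6.6694,6.0963)
T_A = V + ((C−V)·d_A)·d_A = V + 0.4775·d_A = (7.3627,9.0880)
T_B = V + ((C−V)·d_B)·d_B = V + 0.4775·d_B = (8.2384,8.7363)
sweep = 180° − θ = 17.6752°

center=(6.6694,6.0963) T_A=(7.3627,9.0880) T_B=(8.2384,8.7363) sweep=17.6752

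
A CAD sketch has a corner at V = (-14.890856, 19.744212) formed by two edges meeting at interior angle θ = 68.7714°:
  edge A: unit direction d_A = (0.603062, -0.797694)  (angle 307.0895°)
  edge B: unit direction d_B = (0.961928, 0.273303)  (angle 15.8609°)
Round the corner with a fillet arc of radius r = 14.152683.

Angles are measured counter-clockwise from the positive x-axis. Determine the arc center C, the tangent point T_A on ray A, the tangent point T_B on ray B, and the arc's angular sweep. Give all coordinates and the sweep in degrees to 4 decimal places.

center=(8.8703,11.7824) T_A=(-2.4192,3.2475) T_B=(5.0023,25.3963) sweep=111.2286

bisector direction at 341.4752° = (0.948186,-0.317715)
center distance |VC| = r/sin(θ/2) = 14.152683/sin(34.3857°) = 25.059595
C = V + |VC|·bis = (8.8703,11.7824)
T_A = V + ((C−V)·d_A)·d_A = V + 20.6805·d_A = (-2.4192,3.2475)
T_B = V + ((C−V)·d_B)·d_B = V + 20.6805·d_B = (5.0023,25.3963)
sweep = 180° − θ = 111.2286°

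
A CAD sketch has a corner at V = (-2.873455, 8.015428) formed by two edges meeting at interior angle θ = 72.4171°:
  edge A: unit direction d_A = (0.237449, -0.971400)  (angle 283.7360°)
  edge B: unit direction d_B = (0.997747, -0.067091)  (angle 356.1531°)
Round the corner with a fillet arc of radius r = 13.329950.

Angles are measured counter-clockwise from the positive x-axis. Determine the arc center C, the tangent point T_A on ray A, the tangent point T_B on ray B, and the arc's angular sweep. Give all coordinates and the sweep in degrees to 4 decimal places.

bisector direction at 319.9446° = (0.765422,-0.643529)
center distance |VC| = r/sin(θ/2) = 13.329950/sin(36.2086°) = 22.565366
C = V + |VC|·bis = (14.3986,-6.5060)
T_A = V + ((C−V)·d_A)·d_A = V + 18.2074·d_A = (1.4499,-9.6712)
T_B = V + ((C−V)·d_B)·d_B = V + 18.2074·d_B = (15.2929,6.7939)
sweep = 180° − θ = 107.5829°

center=(14.3986,-6.5060) T_A=(1.4499,-9.6712) T_B=(15.2929,6.7939) sweep=107.5829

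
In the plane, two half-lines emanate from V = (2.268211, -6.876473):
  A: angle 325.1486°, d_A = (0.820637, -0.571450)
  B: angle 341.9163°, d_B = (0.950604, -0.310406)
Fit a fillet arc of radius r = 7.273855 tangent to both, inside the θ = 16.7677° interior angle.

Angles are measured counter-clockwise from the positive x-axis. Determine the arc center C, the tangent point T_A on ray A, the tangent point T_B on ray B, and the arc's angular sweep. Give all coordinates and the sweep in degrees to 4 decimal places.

center=(46.9272,-29.1110) T_A=(42.7705,-35.0802) T_B=(49.1850,-22.1965) sweep=163.2323

bisector direction at 333.5324° = (0.895187,-0.445691)
center distance |VC| = r/sin(θ/2) = 7.273855/sin(8.3839°) = 49.887837
C = V + |VC|·bis = (46.9272,-29.1110)
T_A = V + ((C−V)·d_A)·d_A = V + 49.3547·d_A = (42.7705,-35.0802)
T_B = V + ((C−V)·d_B)·d_B = V + 49.3547·d_B = (49.1850,-22.1965)
sweep = 180° − θ = 163.2323°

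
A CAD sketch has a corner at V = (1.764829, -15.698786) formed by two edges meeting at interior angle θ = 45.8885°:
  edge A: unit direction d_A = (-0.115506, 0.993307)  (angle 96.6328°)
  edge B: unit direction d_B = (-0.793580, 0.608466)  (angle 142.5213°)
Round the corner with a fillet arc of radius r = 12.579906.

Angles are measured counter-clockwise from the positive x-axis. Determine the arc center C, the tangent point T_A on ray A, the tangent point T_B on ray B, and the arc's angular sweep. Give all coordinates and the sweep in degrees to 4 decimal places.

bisector direction at 119.5770° = (-0.493594,0.869693)
center distance |VC| = r/sin(θ/2) = 12.579906/sin(22.9443°) = 32.269799
C = V + |VC|·bis = (-14.1633,12.3660)
T_A = V + ((C−V)·d_A)·d_A = V + 29.7168·d_A = (-1.6676,13.8191)
T_B = V + ((C−V)·d_B)·d_B = V + 29.7168·d_B = (-21.8178,2.3829)
sweep = 180° − θ = 134.1115°

center=(-14.1633,12.3660) T_A=(-1.6676,13.8191) T_B=(-21.8178,2.3829) sweep=134.1115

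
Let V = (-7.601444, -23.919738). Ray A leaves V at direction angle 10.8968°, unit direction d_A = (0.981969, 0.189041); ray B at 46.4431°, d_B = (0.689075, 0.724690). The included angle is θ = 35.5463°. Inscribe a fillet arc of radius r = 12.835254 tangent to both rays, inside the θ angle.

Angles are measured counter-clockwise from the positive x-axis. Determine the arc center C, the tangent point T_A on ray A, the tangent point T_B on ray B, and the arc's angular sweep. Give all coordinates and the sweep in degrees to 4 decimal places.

center=(29.2918,-3.7464) T_A=(31.7182,-16.3503) T_B=(19.9902,5.0980) sweep=144.4537

bisector direction at 28.6700° = (0.877398,0.479763)
center distance |VC| = r/sin(θ/2) = 12.835254/sin(17.7732°) = 42.048460
C = V + |VC|·bis = (29.2918,-3.7464)
T_A = V + ((C−V)·d_A)·d_A = V + 40.0416·d_A = (31.7182,-16.3503)
T_B = V + ((C−V)·d_B)·d_B = V + 40.0416·d_B = (19.9902,5.0980)
sweep = 180° − θ = 144.4537°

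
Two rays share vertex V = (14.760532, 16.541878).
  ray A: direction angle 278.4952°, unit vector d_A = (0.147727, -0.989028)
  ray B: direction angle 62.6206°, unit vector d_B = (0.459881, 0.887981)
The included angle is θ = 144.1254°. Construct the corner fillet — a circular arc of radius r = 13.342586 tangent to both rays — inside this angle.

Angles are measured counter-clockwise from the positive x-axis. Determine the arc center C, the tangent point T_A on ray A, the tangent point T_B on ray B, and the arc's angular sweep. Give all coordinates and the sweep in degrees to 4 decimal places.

center=(28.5948,14.2412) T_A=(15.3986,12.2701) T_B=(16.7468,20.3772) sweep=35.8746

bisector direction at 350.5579° = (0.986452,-0.164051)
center distance |VC| = r/sin(θ/2) = 13.342586/sin(72.0627°) = 14.024247
C = V + |VC|·bis = (28.5948,14.2412)
T_A = V + ((C−V)·d_A)·d_A = V + 4.3191·d_A = (15.3986,12.2701)
T_B = V + ((C−V)·d_B)·d_B = V + 4.3191·d_B = (16.7468,20.3772)
sweep = 180° − θ = 35.8746°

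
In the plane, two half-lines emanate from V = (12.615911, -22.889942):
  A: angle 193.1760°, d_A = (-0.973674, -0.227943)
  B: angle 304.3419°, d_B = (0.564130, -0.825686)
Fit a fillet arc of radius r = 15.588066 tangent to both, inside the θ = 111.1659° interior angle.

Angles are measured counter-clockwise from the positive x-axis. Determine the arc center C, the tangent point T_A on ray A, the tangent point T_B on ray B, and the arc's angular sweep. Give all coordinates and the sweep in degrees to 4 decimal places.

bisector direction at 248.7589° = (-0.362292,-0.932064)
center distance |VC| = r/sin(θ/2) = 15.588066/sin(55.5829°) = 18.895877
C = V + |VC|·bis = (5.7701,-40.5021)
T_A = V + ((C−V)·d_A)·d_A = V + 10.6802·d_A = (2.2169,-25.3244)
T_B = V + ((C−V)·d_B)·d_B = V + 10.6802·d_B = (18.6409,-31.7084)
sweep = 180° − θ = 68.8341°

center=(5.7701,-40.5021) T_A=(2.2169,-25.3244) T_B=(18.6409,-31.7084) sweep=68.8341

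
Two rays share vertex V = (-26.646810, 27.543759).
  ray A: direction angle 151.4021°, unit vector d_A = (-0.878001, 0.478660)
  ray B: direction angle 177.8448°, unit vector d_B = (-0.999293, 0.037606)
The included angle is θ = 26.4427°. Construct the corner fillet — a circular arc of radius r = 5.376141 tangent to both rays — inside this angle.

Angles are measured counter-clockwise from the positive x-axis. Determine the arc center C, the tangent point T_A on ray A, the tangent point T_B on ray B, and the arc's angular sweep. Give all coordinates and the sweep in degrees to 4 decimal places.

bisector direction at 164.6234° = (-0.964204,0.265162)
center distance |VC| = r/sin(θ/2) = 5.376141/sin(13.2213°) = 23.505992
C = V + |VC|·bis = (-49.3114,33.7766)
T_A = V + ((C−V)·d_A)·d_A = V + 22.8829·d_A = (-46.7380,38.4969)
T_B = V + ((C−V)·d_B)·d_B = V + 22.8829·d_B = (-49.5136,28.4043)
sweep = 180° − θ = 153.5573°

center=(-49.3114,33.7766) T_A=(-46.7380,38.4969) T_B=(-49.5136,28.4043) sweep=153.5573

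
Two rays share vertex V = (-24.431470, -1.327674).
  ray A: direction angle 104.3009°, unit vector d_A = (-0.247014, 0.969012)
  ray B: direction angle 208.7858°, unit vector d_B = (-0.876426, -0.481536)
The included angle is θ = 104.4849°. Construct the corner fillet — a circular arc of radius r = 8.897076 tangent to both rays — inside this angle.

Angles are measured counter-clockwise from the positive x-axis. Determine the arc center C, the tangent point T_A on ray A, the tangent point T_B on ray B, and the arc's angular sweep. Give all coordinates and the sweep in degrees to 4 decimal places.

bisector direction at 156.5434° = (-0.917362,0.398055)
center distance |VC| = r/sin(θ/2) = 8.897076/sin(52.2424°) = 11.253448
C = V + |VC|·bis = (-34.7549,3.1518)
T_A = V + ((C−V)·d_A)·d_A = V + 6.8907·d_A = (-26.1336,5.3495)
T_B = V + ((C−V)·d_B)·d_B = V + 6.8907·d_B = (-30.4707,-4.6458)
sweep = 180° − θ = 75.5151°

center=(-34.7549,3.1518) T_A=(-26.1336,5.3495) T_B=(-30.4707,-4.6458) sweep=75.5151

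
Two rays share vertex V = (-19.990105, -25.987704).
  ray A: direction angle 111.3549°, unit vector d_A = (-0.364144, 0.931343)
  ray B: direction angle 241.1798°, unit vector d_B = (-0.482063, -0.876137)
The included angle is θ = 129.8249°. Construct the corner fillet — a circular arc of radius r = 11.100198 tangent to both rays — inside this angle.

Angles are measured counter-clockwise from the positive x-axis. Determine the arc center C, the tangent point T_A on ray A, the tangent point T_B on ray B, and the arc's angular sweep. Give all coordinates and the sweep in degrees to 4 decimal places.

center=(-32.2206,-25.1898) T_A=(-21.8825,-21.1477) T_B=(-22.4953,-30.5408) sweep=50.1751

bisector direction at 176.2674° = (-0.997879,0.065101)
center distance |VC| = r/sin(θ/2) = 11.100198/sin(64.9125°) = 12.256461
C = V + |VC|·bis = (-32.2206,-25.1898)
T_A = V + ((C−V)·d_A)·d_A = V + 5.1968·d_A = (-21.8825,-21.1477)
T_B = V + ((C−V)·d_B)·d_B = V + 5.1968·d_B = (-22.4953,-30.5408)
sweep = 180° − θ = 50.1751°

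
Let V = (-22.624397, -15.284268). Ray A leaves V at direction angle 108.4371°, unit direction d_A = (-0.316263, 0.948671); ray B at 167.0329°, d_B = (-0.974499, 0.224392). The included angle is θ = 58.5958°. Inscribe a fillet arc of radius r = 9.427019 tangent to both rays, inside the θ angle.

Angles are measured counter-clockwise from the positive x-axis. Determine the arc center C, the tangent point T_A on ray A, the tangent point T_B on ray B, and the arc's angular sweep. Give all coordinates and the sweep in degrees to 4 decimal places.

center=(-36.8808,-2.3278) T_A=(-27.9377,0.6536) T_B=(-38.9962,-11.5144) sweep=121.4042

bisector direction at 137.7350° = (-0.740042,0.672561)
center distance |VC| = r/sin(θ/2) = 9.427019/sin(29.2979°) = 19.264350
C = V + |VC|·bis = (-36.8808,-2.3278)
T_A = V + ((C−V)·d_A)·d_A = V + 16.8002·d_A = (-27.9377,0.6536)
T_B = V + ((C−V)·d_B)·d_B = V + 16.8002·d_B = (-38.9962,-11.5144)
sweep = 180° − θ = 121.4042°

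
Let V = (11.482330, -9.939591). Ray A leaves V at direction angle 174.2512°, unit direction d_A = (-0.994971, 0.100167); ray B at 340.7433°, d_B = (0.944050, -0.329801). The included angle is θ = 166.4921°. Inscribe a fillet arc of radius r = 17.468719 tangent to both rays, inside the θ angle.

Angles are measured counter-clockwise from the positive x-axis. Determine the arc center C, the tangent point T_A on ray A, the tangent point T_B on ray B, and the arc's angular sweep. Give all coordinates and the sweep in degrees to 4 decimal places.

bisector direction at 257.4973° = (-0.216486,-0.976286)
center distance |VC| = r/sin(θ/2) = 17.468719/sin(83.2460°) = 17.590793
C = V + |VC|·bis = (7.6742,-27.1132)
T_A = V + ((C−V)·d_A)·d_A = V + 2.0688·d_A = (9.4240,-9.7324)
T_B = V + ((C−V)·d_B)·d_B = V + 2.0688·d_B = (13.4354,-10.6219)
sweep = 180° − θ = 13.5079°

center=(7.6742,-27.1132) T_A=(9.4240,-9.7324) T_B=(13.4354,-10.6219) sweep=13.5079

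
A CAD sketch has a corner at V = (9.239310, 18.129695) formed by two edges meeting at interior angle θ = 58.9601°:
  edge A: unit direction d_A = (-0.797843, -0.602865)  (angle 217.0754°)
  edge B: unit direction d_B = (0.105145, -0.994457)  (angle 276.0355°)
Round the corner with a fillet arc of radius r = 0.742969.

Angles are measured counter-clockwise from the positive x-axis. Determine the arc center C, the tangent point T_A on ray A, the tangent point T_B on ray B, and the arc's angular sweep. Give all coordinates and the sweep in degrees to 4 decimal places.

bisector direction at 246.5555° = (-0.397861,-0.917446)
center distance |VC| = r/sin(θ/2) = 0.742969/sin(29.4800°) = 1.509730
C = V + |VC|·bis = (8.6386,16.7446)
T_A = V + ((C−V)·d_A)·d_A = V + 1.3143·d_A = (8.1907,17.3374)
T_B = V + ((C−V)·d_B)·d_B = V + 1.3143·d_B = (9.3775,16.8227)
sweep = 180° − θ = 121.0399°

center=(8.6386,16.7446) T_A=(8.1907,17.3374) T_B=(9.3775,16.8227) sweep=121.0399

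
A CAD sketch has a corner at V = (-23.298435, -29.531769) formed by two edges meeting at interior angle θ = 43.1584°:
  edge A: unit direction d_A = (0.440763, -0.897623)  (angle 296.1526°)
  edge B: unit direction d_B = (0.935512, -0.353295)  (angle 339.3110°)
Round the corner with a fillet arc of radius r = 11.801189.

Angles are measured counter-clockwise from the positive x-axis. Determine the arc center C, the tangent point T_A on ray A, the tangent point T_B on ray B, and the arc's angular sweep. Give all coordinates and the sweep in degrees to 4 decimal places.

bisector direction at 317.7318° = (0.740005,-0.672602)
center distance |VC| = r/sin(θ/2) = 11.801189/sin(21.5792°) = 32.087021
C = V + |VC|·bis = (0.4461,-51.1136)
T_A = V + ((C−V)·d_A)·d_A = V + 29.8380·d_A = (-10.1469,-56.3151)
T_B = V + ((C−V)·d_B)·d_B = V + 29.8380·d_B = (4.6154,-40.0734)
sweep = 180° − θ = 136.8416°

center=(0.4461,-51.1136) T_A=(-10.1469,-56.3151) T_B=(4.6154,-40.0734) sweep=136.8416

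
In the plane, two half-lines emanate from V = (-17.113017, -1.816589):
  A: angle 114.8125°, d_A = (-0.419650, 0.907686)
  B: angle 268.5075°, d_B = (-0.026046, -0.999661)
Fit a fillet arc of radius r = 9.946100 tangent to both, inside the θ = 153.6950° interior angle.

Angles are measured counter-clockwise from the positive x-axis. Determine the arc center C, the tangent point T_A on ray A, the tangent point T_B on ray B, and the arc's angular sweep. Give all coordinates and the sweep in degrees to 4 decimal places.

center=(-27.1163,-3.8809) T_A=(-18.0883,0.2930) T_B=(-17.1736,-4.1399) sweep=26.3050

bisector direction at 191.6600° = (-0.979364,-0.202104)
center distance |VC| = r/sin(θ/2) = 9.946100/sin(76.8475°) = 10.214036
C = V + |VC|·bis = (-27.1163,-3.8809)
T_A = V + ((C−V)·d_A)·d_A = V + 2.3241·d_A = (-18.0883,0.2930)
T_B = V + ((C−V)·d_B)·d_B = V + 2.3241·d_B = (-17.1736,-4.1399)
sweep = 180° − θ = 26.3050°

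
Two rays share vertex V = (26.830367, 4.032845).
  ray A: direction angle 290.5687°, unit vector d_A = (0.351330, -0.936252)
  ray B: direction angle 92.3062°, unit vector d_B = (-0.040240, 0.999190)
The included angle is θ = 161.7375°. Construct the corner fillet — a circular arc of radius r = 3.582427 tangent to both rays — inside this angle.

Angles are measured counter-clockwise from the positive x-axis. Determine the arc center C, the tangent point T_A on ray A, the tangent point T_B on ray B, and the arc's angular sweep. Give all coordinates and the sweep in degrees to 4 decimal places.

bisector direction at 11.4375° = (0.980142,0.198298)
center distance |VC| = r/sin(θ/2) = 3.582427/sin(80.8688°) = 3.628408
C = V + |VC|·bis = (30.3867,4.7524)
T_A = V + ((C−V)·d_A)·d_A = V + 0.5758·d_A = (27.0327,3.4937)
T_B = V + ((C−V)·d_B)·d_B = V + 0.5758·d_B = (26.8072,4.6082)
sweep = 180° − θ = 18.2625°

center=(30.3867,4.7524) T_A=(27.0327,3.4937) T_B=(26.8072,4.6082) sweep=18.2625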